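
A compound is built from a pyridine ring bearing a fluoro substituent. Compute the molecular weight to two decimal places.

97.09 g/mol

Atom tally by fragment:
  pyridine ring core → C:5 H:5 N:1
  (− 1 ring H displaced by substituents)
  + F → F:1
Element totals:
  C: 5
  H: 4
  F: 1
  N: 1
Molecular formula: C5H4FN.
  M = 5(12.011) + 4(1.008) + 18.998 + 14.007
    = 60.055 + 4.032 + 18.998 + 14.007 = 97.092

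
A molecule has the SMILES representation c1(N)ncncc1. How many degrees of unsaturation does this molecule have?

4

Atom tally by fragment:
  pyrimidine ring core → C:4 H:4 N:2
  (− 1 ring H displaced by substituents)
  + NH2 → N:1 H:2
Element totals:
  C: 4
  H: 5
  N: 3
Molecular formula: C4H5N3.
DoU = (2C + 2 + N − H − X) / 2 = (2·4 + 2 + 3 − 5 − 0) / 2 = 4.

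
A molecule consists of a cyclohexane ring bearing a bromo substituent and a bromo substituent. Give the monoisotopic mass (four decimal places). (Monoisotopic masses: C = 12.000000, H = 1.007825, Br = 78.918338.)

Atom tally by fragment:
  cyclohexane ring core → C:6 H:12
  (− 2 ring H displaced by substituents)
  + Br → Br:1
  + Br → Br:1
Element totals:
  C: 6
  H: 10
  Br: 2
Molecular formula: C6H10Br2.
  M = 6(12.0) + 10(1.007825) + 2(78.918338)
    = 72.000000 + 10.078250 + 157.836676 = 239.914926

239.9149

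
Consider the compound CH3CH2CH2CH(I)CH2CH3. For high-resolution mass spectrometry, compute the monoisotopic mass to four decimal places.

212.0062

Atom tally by fragment:
  CH3 → C:1 H:3
  CH2 → C:1 H:2
  CH2 → C:1 H:2
  CH(I) → C:1 H:1 I:1
  CH2 → C:1 H:2
  CH3 → C:1 H:3
Element totals:
  C: 6
  H: 13
  I: 1
Molecular formula: C6H13I.
  M = 6(12.0) + 13(1.007825) + 126.904472
    = 72.000000 + 13.101725 + 126.904472 = 212.006197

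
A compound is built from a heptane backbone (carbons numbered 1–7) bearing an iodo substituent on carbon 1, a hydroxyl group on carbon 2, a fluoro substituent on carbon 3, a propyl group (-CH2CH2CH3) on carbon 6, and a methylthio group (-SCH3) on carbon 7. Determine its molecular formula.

C11H22FIOS

Atom tally by fragment:
  ICH2 → C:1 H:2 I:1
  CH(OH) → C:1 H:2 O:1
  CH(F) → C:1 H:1 F:1
  CH2 → C:1 H:2
  CH2 → C:1 H:2
  CH(CH2CH2CH3) → C:4 H:8
  CH2SCH3 → C:2 H:5 S:1
Element totals:
  C: 11
  H: 22
  F: 1
  I: 1
  O: 1
  S: 1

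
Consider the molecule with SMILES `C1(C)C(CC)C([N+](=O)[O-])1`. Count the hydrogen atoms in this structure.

11

Atom tally by fragment:
  cyclopropane ring core → C:3 H:6
  (− 3 ring H displaced by substituents)
  + CH3 → C:1 H:3
  + C2H5 → C:2 H:5
  + NO2 → N:1 O:2
Element totals:
  C: 6
  H: 11
  N: 1
  O: 2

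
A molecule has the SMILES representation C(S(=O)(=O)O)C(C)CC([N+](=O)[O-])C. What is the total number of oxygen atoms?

5

Atom tally by fragment:
  HO3SCH2 → C:1 H:3 S:1 O:3
  CH(CH3) → C:2 H:4
  CH2 → C:1 H:2
  CH(NO2) → C:1 H:1 N:1 O:2
  CH3 → C:1 H:3
Element totals:
  C: 6
  H: 13
  N: 1
  O: 5
  S: 1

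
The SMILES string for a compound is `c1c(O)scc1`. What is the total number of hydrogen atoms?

4

Atom tally by fragment:
  thiophene ring core → C:4 H:4 S:1
  (− 1 ring H displaced by substituents)
  + OH → O:1 H:1
Element totals:
  C: 4
  H: 4
  O: 1
  S: 1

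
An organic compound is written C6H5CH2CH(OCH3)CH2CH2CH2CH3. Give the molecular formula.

Atom tally by fragment:
  C6H5CH2 → C:7 H:7
  CH(OCH3) → C:2 H:4 O:1
  CH2 → C:1 H:2
  CH2 → C:1 H:2
  CH2 → C:1 H:2
  CH3 → C:1 H:3
Element totals:
  C: 13
  H: 20
  O: 1

C13H20O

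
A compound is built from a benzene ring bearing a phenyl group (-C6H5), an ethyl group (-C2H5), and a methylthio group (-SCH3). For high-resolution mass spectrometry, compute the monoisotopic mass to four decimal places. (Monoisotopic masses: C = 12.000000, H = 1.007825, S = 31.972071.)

Atom tally by fragment:
  benzene ring core → C:6 H:6
  (− 3 ring H displaced by substituents)
  + C6H5 → C:6 H:5
  + C2H5 → C:2 H:5
  + SCH3 → C:1 H:3 S:1
Element totals:
  C: 15
  H: 16
  S: 1
Molecular formula: C15H16S.
  M = 15(12.0) + 16(1.007825) + 31.972071
    = 180.000000 + 16.125200 + 31.972071 = 228.097271

228.0973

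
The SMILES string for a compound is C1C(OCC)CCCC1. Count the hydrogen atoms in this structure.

Atom tally by fragment:
  cyclohexane ring core → C:6 H:12
  (− 1 ring H displaced by substituents)
  + OC2H5 → C:2 H:5 O:1
Element totals:
  C: 8
  H: 16
  O: 1

16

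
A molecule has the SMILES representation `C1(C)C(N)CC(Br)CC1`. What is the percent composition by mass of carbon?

Atom tally by fragment:
  cyclohexane ring core → C:6 H:12
  (− 3 ring H displaced by substituents)
  + CH3 → C:1 H:3
  + NH2 → N:1 H:2
  + Br → Br:1
Element totals:
  C: 7
  H: 14
  Br: 1
  N: 1
Molecular formula: C7H14BrN.
Molar mass = 192.100 g/mol.
Mass from C: 7 × 12.011 = 84.077 g/mol.
%C = 84.077 / 192.100 × 100 = 43.77%.

43.77%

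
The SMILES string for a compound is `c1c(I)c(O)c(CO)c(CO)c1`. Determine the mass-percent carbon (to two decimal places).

Atom tally by fragment:
  benzene ring core → C:6 H:6
  (− 4 ring H displaced by substituents)
  + I → I:1
  + OH → O:1 H:1
  + CH2OH → C:1 H:3 O:1
  + CH2OH → C:1 H:3 O:1
Element totals:
  C: 8
  H: 9
  I: 1
  O: 3
Molecular formula: C8H9IO3.
Molar mass = 280.061 g/mol.
Mass from C: 8 × 12.011 = 96.088 g/mol.
%C = 96.088 / 280.061 × 100 = 34.31%.

34.31%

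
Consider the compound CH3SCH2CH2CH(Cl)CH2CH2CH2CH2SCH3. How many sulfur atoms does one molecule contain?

2

Element totals:
  C: 9
  H: 19
  Cl: 1
  S: 2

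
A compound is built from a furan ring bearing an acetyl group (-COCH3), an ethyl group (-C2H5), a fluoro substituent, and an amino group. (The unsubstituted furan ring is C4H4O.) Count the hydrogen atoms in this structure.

10

Atom tally by fragment:
  furan ring core → C:4 H:4 O:1
  (− 4 ring H displaced by substituents)
  + COCH3 → C:2 H:3 O:1
  + C2H5 → C:2 H:5
  + F → F:1
  + NH2 → N:1 H:2
Element totals:
  C: 8
  H: 10
  F: 1
  N: 1
  O: 2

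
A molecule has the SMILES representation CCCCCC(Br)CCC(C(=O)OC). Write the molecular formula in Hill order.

Atom tally by fragment:
  CH3 → C:1 H:3
  CH2 → C:1 H:2
  CH2 → C:1 H:2
  CH2 → C:1 H:2
  CH2 → C:1 H:2
  CH(Br) → C:1 H:1 Br:1
  CH2 → C:1 H:2
  CH2 → C:1 H:2
  CH2COOCH3 → C:3 H:5 O:2
Element totals:
  C: 11
  H: 21
  Br: 1
  O: 2

C11H21BrO2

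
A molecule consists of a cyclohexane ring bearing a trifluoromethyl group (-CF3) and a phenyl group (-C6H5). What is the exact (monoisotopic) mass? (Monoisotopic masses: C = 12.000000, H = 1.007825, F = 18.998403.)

Atom tally by fragment:
  cyclohexane ring core → C:6 H:12
  (− 2 ring H displaced by substituents)
  + CF3 → C:1 F:3
  + C6H5 → C:6 H:5
Element totals:
  C: 13
  H: 15
  F: 3
Molecular formula: C13H15F3.
  M = 13(12.0) + 15(1.007825) + 3(18.998403)
    = 156.000000 + 15.117375 + 56.995209 = 228.112584

228.1126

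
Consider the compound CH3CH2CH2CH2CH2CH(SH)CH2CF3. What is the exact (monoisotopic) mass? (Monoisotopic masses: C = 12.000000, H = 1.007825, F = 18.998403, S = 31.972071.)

200.0847

Atom tally by fragment:
  CH3 → C:1 H:3
  CH2 → C:1 H:2
  CH2 → C:1 H:2
  CH2 → C:1 H:2
  CH2 → C:1 H:2
  CH(SH) → C:1 H:2 S:1
  CH2CF3 → C:2 H:2 F:3
Element totals:
  C: 8
  H: 15
  F: 3
  S: 1
Molecular formula: C8H15F3S.
  M = 8(12.0) + 15(1.007825) + 3(18.998403) + 31.972071
    = 96.000000 + 15.117375 + 56.995209 + 31.972071 = 200.084655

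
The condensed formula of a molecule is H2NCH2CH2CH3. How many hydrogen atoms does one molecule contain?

9

Atom tally by fragment:
  H2NCH2 → C:1 H:4 N:1
  CH2 → C:1 H:2
  CH3 → C:1 H:3
Element totals:
  C: 3
  H: 9
  N: 1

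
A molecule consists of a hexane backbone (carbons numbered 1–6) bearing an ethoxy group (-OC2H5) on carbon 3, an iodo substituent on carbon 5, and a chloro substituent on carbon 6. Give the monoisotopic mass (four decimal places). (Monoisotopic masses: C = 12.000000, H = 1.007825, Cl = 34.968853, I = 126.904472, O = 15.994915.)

289.9934

Atom tally by fragment:
  CH3 → C:1 H:3
  CH2 → C:1 H:2
  CH(OC2H5) → C:3 H:6 O:1
  CH2 → C:1 H:2
  CH(I) → C:1 H:1 I:1
  CH2Cl → C:1 H:2 Cl:1
Element totals:
  C: 8
  H: 16
  Cl: 1
  I: 1
  O: 1
Molecular formula: C8H16ClIO.
  M = 8(12.0) + 16(1.007825) + 34.968853 + 126.904472 + 15.994915
    = 96.000000 + 16.125200 + 34.968853 + 126.904472 + 15.994915 = 289.993440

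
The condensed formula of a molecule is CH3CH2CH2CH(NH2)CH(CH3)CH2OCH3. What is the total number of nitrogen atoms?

1

Element totals:
  C: 8
  H: 19
  N: 1
  O: 1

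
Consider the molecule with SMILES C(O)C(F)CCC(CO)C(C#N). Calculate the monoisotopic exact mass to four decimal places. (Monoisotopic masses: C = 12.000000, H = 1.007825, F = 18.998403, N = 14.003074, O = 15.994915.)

175.1009

Atom tally by fragment:
  HOCH2 → C:1 H:3 O:1
  CH(F) → C:1 H:1 F:1
  CH2 → C:1 H:2
  CH2 → C:1 H:2
  CH(CH2OH) → C:2 H:4 O:1
  CH2CN → C:2 H:2 N:1
Element totals:
  C: 8
  H: 14
  F: 1
  N: 1
  O: 2
Molecular formula: C8H14FNO2.
  M = 8(12.0) + 14(1.007825) + 18.998403 + 14.003074 + 2(15.994915)
    = 96.000000 + 14.109550 + 18.998403 + 14.003074 + 31.989830 = 175.100857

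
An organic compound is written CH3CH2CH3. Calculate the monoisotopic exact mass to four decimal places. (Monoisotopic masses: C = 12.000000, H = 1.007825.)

44.0626

Element totals:
  C: 3
  H: 8
Molecular formula: C3H8.
  M = 3(12.0) + 8(1.007825)
    = 36.000000 + 8.062600 = 44.062600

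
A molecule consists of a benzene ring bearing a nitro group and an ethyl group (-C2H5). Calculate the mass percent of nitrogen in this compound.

9.27%

Atom tally by fragment:
  benzene ring core → C:6 H:6
  (− 2 ring H displaced by substituents)
  + NO2 → N:1 O:2
  + C2H5 → C:2 H:5
Element totals:
  C: 8
  H: 9
  N: 1
  O: 2
Molecular formula: C8H9NO2.
Molar mass = 151.165 g/mol.
Mass from N: 1 × 14.007 = 14.007 g/mol.
%N = 14.007 / 151.165 × 100 = 9.27%.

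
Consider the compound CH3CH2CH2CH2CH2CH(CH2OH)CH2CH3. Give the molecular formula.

C9H20O

Atom tally by fragment:
  CH3 → C:1 H:3
  CH2 → C:1 H:2
  CH2 → C:1 H:2
  CH2 → C:1 H:2
  CH2 → C:1 H:2
  CH(CH2OH) → C:2 H:4 O:1
  CH2 → C:1 H:2
  CH3 → C:1 H:3
Element totals:
  C: 9
  H: 20
  O: 1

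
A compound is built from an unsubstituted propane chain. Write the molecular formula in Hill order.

C3H8

Atom tally by fragment:
  CH3 → C:1 H:3
  CH2 → C:1 H:2
  CH3 → C:1 H:3
Element totals:
  C: 3
  H: 8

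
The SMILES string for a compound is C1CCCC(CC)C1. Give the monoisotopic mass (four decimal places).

112.1252

Atom tally by fragment:
  cyclohexane ring core → C:6 H:12
  (− 1 ring H displaced by substituents)
  + C2H5 → C:2 H:5
Element totals:
  C: 8
  H: 16
Molecular formula: C8H16.
  M = 8(12.0) + 16(1.007825)
    = 96.000000 + 16.125200 = 112.125200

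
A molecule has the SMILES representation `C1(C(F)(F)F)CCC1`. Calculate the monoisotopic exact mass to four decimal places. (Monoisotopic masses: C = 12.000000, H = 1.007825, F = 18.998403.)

Atom tally by fragment:
  cyclobutane ring core → C:4 H:8
  (− 1 ring H displaced by substituents)
  + CF3 → C:1 F:3
Element totals:
  C: 5
  H: 7
  F: 3
Molecular formula: C5H7F3.
  M = 5(12.0) + 7(1.007825) + 3(18.998403)
    = 60.000000 + 7.054775 + 56.995209 = 124.049984

124.0500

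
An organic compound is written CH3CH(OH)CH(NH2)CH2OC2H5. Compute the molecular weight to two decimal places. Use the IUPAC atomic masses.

133.19 g/mol

Atom tally by fragment:
  CH3 → C:1 H:3
  CH(OH) → C:1 H:2 O:1
  CH(NH2) → C:1 H:3 N:1
  CH2OC2H5 → C:3 H:7 O:1
Element totals:
  C: 6
  H: 15
  N: 1
  O: 2
Molecular formula: C6H15NO2.
  M = 6(12.011) + 15(1.008) + 14.007 + 2(15.999)
    = 72.066 + 15.120 + 14.007 + 31.998 = 133.191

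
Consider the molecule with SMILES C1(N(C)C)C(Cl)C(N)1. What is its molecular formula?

Atom tally by fragment:
  cyclopropane ring core → C:3 H:6
  (− 3 ring H displaced by substituents)
  + N(CH3)2 → N:1 C:2 H:6
  + Cl → Cl:1
  + NH2 → N:1 H:2
Element totals:
  C: 5
  H: 11
  Cl: 1
  N: 2

C5H11ClN2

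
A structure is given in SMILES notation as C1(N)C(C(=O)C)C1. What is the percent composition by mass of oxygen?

Atom tally by fragment:
  cyclopropane ring core → C:3 H:6
  (− 2 ring H displaced by substituents)
  + NH2 → N:1 H:2
  + COCH3 → C:2 H:3 O:1
Element totals:
  C: 5
  H: 9
  N: 1
  O: 1
Molecular formula: C5H9NO.
Molar mass = 99.133 g/mol.
Mass from O: 1 × 15.999 = 15.999 g/mol.
%O = 15.999 / 99.133 × 100 = 16.14%.

16.14%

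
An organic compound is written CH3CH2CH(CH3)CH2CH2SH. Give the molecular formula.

Atom tally by fragment:
  CH3 → C:1 H:3
  CH2 → C:1 H:2
  CH(CH3) → C:2 H:4
  CH2 → C:1 H:2
  CH2SH → C:1 H:3 S:1
Element totals:
  C: 6
  H: 14
  S: 1

C6H14S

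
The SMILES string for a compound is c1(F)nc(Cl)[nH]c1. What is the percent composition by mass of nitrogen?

Atom tally by fragment:
  imidazole ring core → C:3 H:4 N:2
  (− 2 ring H displaced by substituents)
  + F → F:1
  + Cl → Cl:1
Element totals:
  C: 3
  H: 2
  Cl: 1
  F: 1
  N: 2
Molecular formula: C3H2ClFN2.
Molar mass = 120.511 g/mol.
Mass from N: 2 × 14.007 = 28.014 g/mol.
%N = 28.014 / 120.511 × 100 = 23.25%.

23.25%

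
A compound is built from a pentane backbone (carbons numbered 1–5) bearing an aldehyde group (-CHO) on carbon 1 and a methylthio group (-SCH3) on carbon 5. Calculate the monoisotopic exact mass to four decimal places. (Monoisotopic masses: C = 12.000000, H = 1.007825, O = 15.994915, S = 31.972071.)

146.0765

Atom tally by fragment:
  OHCCH2 → C:2 H:3 O:1
  CH2 → C:1 H:2
  CH2 → C:1 H:2
  CH2 → C:1 H:2
  CH2SCH3 → C:2 H:5 S:1
Element totals:
  C: 7
  H: 14
  O: 1
  S: 1
Molecular formula: C7H14OS.
  M = 7(12.0) + 14(1.007825) + 15.994915 + 31.972071
    = 84.000000 + 14.109550 + 15.994915 + 31.972071 = 146.076536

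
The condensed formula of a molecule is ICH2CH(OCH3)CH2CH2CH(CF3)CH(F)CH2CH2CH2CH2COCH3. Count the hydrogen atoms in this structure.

23

Element totals:
  C: 14
  H: 23
  F: 4
  I: 1
  O: 2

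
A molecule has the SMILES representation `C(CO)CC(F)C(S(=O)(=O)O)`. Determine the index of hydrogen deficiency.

Atom tally by fragment:
  HOCH2CH2 → C:2 H:5 O:1
  CH2 → C:1 H:2
  CH(F) → C:1 H:1 F:1
  CH2SO3H → C:1 H:3 S:1 O:3
Element totals:
  C: 5
  H: 11
  F: 1
  O: 4
  S: 1
Molecular formula: C5H11FO4S.
DoU = (2C + 2 + N − H − X) / 2 = (2·5 + 2 + 0 − 11 − 1) / 2 = 0.

0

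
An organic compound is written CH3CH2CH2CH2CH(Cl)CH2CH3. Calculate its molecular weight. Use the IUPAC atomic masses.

134.65 g/mol

Atom tally by fragment:
  CH3 → C:1 H:3
  CH2 → C:1 H:2
  CH2 → C:1 H:2
  CH2 → C:1 H:2
  CH(Cl) → C:1 H:1 Cl:1
  CH2 → C:1 H:2
  CH3 → C:1 H:3
Element totals:
  C: 7
  H: 15
  Cl: 1
Molecular formula: C7H15Cl.
  M = 7(12.011) + 15(1.008) + 35.45
    = 84.077 + 15.120 + 35.450 = 134.647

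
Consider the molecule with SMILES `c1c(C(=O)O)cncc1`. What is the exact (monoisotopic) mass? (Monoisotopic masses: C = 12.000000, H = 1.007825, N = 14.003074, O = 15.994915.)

123.0320

Atom tally by fragment:
  pyridine ring core → C:5 H:5 N:1
  (− 1 ring H displaced by substituents)
  + COOH → C:1 H:1 O:2
Element totals:
  C: 6
  H: 5
  N: 1
  O: 2
Molecular formula: C6H5NO2.
  M = 6(12.0) + 5(1.007825) + 14.003074 + 2(15.994915)
    = 72.000000 + 5.039125 + 14.003074 + 31.989830 = 123.032029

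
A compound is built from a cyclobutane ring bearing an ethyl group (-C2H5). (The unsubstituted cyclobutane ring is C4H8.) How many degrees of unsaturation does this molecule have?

Atom tally by fragment:
  cyclobutane ring core → C:4 H:8
  (− 1 ring H displaced by substituents)
  + C2H5 → C:2 H:5
Element totals:
  C: 6
  H: 12
Molecular formula: C6H12.
DoU = (2C + 2 + N − H − X) / 2 = (2·6 + 2 + 0 − 12 − 0) / 2 = 1.

1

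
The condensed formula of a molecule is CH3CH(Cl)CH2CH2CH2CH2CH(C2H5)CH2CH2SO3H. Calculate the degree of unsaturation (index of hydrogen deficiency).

0

Element totals:
  C: 11
  H: 23
  Cl: 1
  O: 3
  S: 1
Molecular formula: C11H23ClO3S.
DoU = (2C + 2 + N − H − X) / 2 = (2·11 + 2 + 0 − 23 − 1) / 2 = 0.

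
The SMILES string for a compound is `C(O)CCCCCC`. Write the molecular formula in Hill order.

C7H16O

Atom tally by fragment:
  HOCH2 → C:1 H:3 O:1
  CH2 → C:1 H:2
  CH2 → C:1 H:2
  CH2 → C:1 H:2
  CH2 → C:1 H:2
  CH2 → C:1 H:2
  CH3 → C:1 H:3
Element totals:
  C: 7
  H: 16
  O: 1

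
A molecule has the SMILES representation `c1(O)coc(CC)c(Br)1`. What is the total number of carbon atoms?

Atom tally by fragment:
  furan ring core → C:4 H:4 O:1
  (− 3 ring H displaced by substituents)
  + OH → O:1 H:1
  + C2H5 → C:2 H:5
  + Br → Br:1
Element totals:
  C: 6
  H: 7
  Br: 1
  O: 2

6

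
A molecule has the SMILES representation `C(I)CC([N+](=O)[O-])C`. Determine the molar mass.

229.02 g/mol

Atom tally by fragment:
  ICH2 → C:1 H:2 I:1
  CH2 → C:1 H:2
  CH(NO2) → C:1 H:1 N:1 O:2
  CH3 → C:1 H:3
Element totals:
  C: 4
  H: 8
  I: 1
  N: 1
  O: 2
Molecular formula: C4H8INO2.
  M = 4(12.011) + 8(1.008) + 126.904 + 14.007 + 2(15.999)
    = 48.044 + 8.064 + 126.904 + 14.007 + 31.998 = 229.017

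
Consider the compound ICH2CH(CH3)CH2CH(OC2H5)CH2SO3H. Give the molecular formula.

C8H17IO4S

Atom tally by fragment:
  ICH2 → C:1 H:2 I:1
  CH(CH3) → C:2 H:4
  CH2 → C:1 H:2
  CH(OC2H5) → C:3 H:6 O:1
  CH2SO3H → C:1 H:3 S:1 O:3
Element totals:
  C: 8
  H: 17
  I: 1
  O: 4
  S: 1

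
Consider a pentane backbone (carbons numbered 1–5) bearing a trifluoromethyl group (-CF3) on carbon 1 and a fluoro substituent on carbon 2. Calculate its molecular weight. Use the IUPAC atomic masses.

Atom tally by fragment:
  F3CCH2 → C:2 H:2 F:3
  CH(F) → C:1 H:1 F:1
  CH2 → C:1 H:2
  CH2 → C:1 H:2
  CH3 → C:1 H:3
Element totals:
  C: 6
  H: 10
  F: 4
Molecular formula: C6H10F4.
  M = 6(12.011) + 10(1.008) + 4(18.998)
    = 72.066 + 10.080 + 75.992 = 158.138

158.14 g/mol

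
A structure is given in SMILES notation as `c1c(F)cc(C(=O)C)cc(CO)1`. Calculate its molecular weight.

168.17 g/mol

Atom tally by fragment:
  benzene ring core → C:6 H:6
  (− 3 ring H displaced by substituents)
  + F → F:1
  + COCH3 → C:2 H:3 O:1
  + CH2OH → C:1 H:3 O:1
Element totals:
  C: 9
  H: 9
  F: 1
  O: 2
Molecular formula: C9H9FO2.
  M = 9(12.011) + 9(1.008) + 18.998 + 2(15.999)
    = 108.099 + 9.072 + 18.998 + 31.998 = 168.167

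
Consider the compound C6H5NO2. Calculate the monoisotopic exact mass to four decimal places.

Atom tally by fragment:
  benzene ring core → C:6 H:6
  (− 1 ring H displaced by substituents)
  + NO2 → N:1 O:2
Element totals:
  C: 6
  H: 5
  N: 1
  O: 2
Molecular formula: C6H5NO2.
  M = 6(12.0) + 5(1.007825) + 14.003074 + 2(15.994915)
    = 72.000000 + 5.039125 + 14.003074 + 31.989830 = 123.032029

123.0320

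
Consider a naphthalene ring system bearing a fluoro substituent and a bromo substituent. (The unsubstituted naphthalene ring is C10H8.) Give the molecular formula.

Atom tally by fragment:
  naphthalene ring system core → C:10 H:8
  (− 2 ring H displaced by substituents)
  + F → F:1
  + Br → Br:1
Element totals:
  C: 10
  H: 6
  Br: 1
  F: 1

C10H6BrF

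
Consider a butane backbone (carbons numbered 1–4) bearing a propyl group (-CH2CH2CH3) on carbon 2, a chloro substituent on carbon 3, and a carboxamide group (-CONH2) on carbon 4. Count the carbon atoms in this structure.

Atom tally by fragment:
  CH3 → C:1 H:3
  CH(CH2CH2CH3) → C:4 H:8
  CH(Cl) → C:1 H:1 Cl:1
  CH2CONH2 → C:2 H:4 O:1 N:1
Element totals:
  C: 8
  H: 16
  Cl: 1
  N: 1
  O: 1

8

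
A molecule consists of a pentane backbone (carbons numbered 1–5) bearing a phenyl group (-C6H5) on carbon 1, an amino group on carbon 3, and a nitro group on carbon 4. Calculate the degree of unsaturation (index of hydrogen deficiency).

Atom tally by fragment:
  C6H5CH2 → C:7 H:7
  CH2 → C:1 H:2
  CH(NH2) → C:1 H:3 N:1
  CH(NO2) → C:1 H:1 N:1 O:2
  CH3 → C:1 H:3
Element totals:
  C: 11
  H: 16
  N: 2
  O: 2
Molecular formula: C11H16N2O2.
DoU = (2C + 2 + N − H − X) / 2 = (2·11 + 2 + 2 − 16 − 0) / 2 = 5.

5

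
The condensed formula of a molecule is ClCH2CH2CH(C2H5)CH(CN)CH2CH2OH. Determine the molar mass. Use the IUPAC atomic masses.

Element totals:
  C: 9
  H: 16
  Cl: 1
  N: 1
  O: 1
Molecular formula: C9H16ClNO.
  M = 9(12.011) + 16(1.008) + 35.45 + 14.007 + 15.999
    = 108.099 + 16.128 + 35.450 + 14.007 + 15.999 = 189.683

189.68 g/mol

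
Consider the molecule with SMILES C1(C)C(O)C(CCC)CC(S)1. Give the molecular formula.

C9H18OS

Atom tally by fragment:
  cyclopentane ring core → C:5 H:10
  (− 4 ring H displaced by substituents)
  + CH3 → C:1 H:3
  + OH → O:1 H:1
  + CH2CH2CH3 → C:3 H:7
  + SH → S:1 H:1
Element totals:
  C: 9
  H: 18
  O: 1
  S: 1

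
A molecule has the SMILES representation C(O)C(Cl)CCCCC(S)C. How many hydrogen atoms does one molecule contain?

Atom tally by fragment:
  HOCH2 → C:1 H:3 O:1
  CH(Cl) → C:1 H:1 Cl:1
  CH2 → C:1 H:2
  CH2 → C:1 H:2
  CH2 → C:1 H:2
  CH2 → C:1 H:2
  CH(SH) → C:1 H:2 S:1
  CH3 → C:1 H:3
Element totals:
  C: 8
  H: 17
  Cl: 1
  O: 1
  S: 1

17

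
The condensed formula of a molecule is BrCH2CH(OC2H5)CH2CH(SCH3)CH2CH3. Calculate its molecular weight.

255.21 g/mol

Atom tally by fragment:
  BrCH2 → C:1 H:2 Br:1
  CH(OC2H5) → C:3 H:6 O:1
  CH2 → C:1 H:2
  CH(SCH3) → C:2 H:4 S:1
  CH2 → C:1 H:2
  CH3 → C:1 H:3
Element totals:
  C: 9
  H: 19
  Br: 1
  O: 1
  S: 1
Molecular formula: C9H19BrOS.
  M = 9(12.011) + 19(1.008) + 79.904 + 15.999 + 32.06
    = 108.099 + 19.152 + 79.904 + 15.999 + 32.060 = 255.214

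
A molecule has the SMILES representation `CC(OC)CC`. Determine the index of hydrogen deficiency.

0

Atom tally by fragment:
  CH3 → C:1 H:3
  CH(OCH3) → C:2 H:4 O:1
  CH2 → C:1 H:2
  CH3 → C:1 H:3
Element totals:
  C: 5
  H: 12
  O: 1
Molecular formula: C5H12O.
DoU = (2C + 2 + N − H − X) / 2 = (2·5 + 2 + 0 − 12 − 0) / 2 = 0.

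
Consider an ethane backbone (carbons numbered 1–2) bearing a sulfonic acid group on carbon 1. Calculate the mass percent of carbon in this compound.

21.81%

Atom tally by fragment:
  HO3SCH2 → C:1 H:3 S:1 O:3
  CH3 → C:1 H:3
Element totals:
  C: 2
  H: 6
  O: 3
  S: 1
Molecular formula: C2H6O3S.
Molar mass = 110.127 g/mol.
Mass from C: 2 × 12.011 = 24.022 g/mol.
%C = 24.022 / 110.127 × 100 = 21.81%.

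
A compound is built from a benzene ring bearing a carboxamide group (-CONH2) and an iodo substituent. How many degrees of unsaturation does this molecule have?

5

Atom tally by fragment:
  benzene ring core → C:6 H:6
  (− 2 ring H displaced by substituents)
  + CONH2 → C:1 H:2 O:1 N:1
  + I → I:1
Element totals:
  C: 7
  H: 6
  I: 1
  N: 1
  O: 1
Molecular formula: C7H6INO.
DoU = (2C + 2 + N − H − X) / 2 = (2·7 + 2 + 1 − 6 − 1) / 2 = 5.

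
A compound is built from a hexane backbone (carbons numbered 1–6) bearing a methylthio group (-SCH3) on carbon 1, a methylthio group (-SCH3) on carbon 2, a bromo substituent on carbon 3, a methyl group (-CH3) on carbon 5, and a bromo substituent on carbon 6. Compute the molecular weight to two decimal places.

350.17 g/mol

Atom tally by fragment:
  CH3SCH2 → C:2 H:5 S:1
  CH(SCH3) → C:2 H:4 S:1
  CH(Br) → C:1 H:1 Br:1
  CH2 → C:1 H:2
  CH(CH3) → C:2 H:4
  CH2Br → C:1 H:2 Br:1
Element totals:
  C: 9
  H: 18
  Br: 2
  S: 2
Molecular formula: C9H18Br2S2.
  M = 9(12.011) + 18(1.008) + 2(79.904) + 2(32.06)
    = 108.099 + 18.144 + 159.808 + 64.120 = 350.171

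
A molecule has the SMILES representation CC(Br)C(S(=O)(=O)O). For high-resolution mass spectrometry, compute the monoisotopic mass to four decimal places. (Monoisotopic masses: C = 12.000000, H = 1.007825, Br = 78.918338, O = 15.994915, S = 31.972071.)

Atom tally by fragment:
  CH3 → C:1 H:3
  CH(Br) → C:1 H:1 Br:1
  CH2SO3H → C:1 H:3 S:1 O:3
Element totals:
  C: 3
  H: 7
  Br: 1
  O: 3
  S: 1
Molecular formula: C3H7BrO3S.
  M = 3(12.0) + 7(1.007825) + 78.918338 + 3(15.994915) + 31.972071
    = 36.000000 + 7.054775 + 78.918338 + 47.984745 + 31.972071 = 201.929929

201.9299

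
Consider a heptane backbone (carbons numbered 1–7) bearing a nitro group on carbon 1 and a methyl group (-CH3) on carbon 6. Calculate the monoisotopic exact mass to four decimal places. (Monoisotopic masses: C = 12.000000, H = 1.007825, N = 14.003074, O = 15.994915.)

159.1259

Atom tally by fragment:
  O2NCH2 → C:1 H:2 N:1 O:2
  CH2 → C:1 H:2
  CH2 → C:1 H:2
  CH2 → C:1 H:2
  CH2 → C:1 H:2
  CH(CH3) → C:2 H:4
  CH3 → C:1 H:3
Element totals:
  C: 8
  H: 17
  N: 1
  O: 2
Molecular formula: C8H17NO2.
  M = 8(12.0) + 17(1.007825) + 14.003074 + 2(15.994915)
    = 96.000000 + 17.133025 + 14.003074 + 31.989830 = 159.125929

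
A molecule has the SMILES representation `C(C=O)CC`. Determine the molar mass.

72.11 g/mol

Atom tally by fragment:
  OHCCH2 → C:2 H:3 O:1
  CH2 → C:1 H:2
  CH3 → C:1 H:3
Element totals:
  C: 4
  H: 8
  O: 1
Molecular formula: C4H8O.
  M = 4(12.011) + 8(1.008) + 15.999
    = 48.044 + 8.064 + 15.999 = 72.107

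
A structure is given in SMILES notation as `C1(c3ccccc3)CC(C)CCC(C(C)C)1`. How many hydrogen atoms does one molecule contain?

Atom tally by fragment:
  cyclohexane ring core → C:6 H:12
  (− 3 ring H displaced by substituents)
  + C6H5 → C:6 H:5
  + CH3 → C:1 H:3
  + CH(CH3)2 → C:3 H:7
Element totals:
  C: 16
  H: 24

24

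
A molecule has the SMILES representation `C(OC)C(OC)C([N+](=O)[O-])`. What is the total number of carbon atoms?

Atom tally by fragment:
  CH3OCH2 → C:2 H:5 O:1
  CH(OCH3) → C:2 H:4 O:1
  CH2NO2 → C:1 H:2 N:1 O:2
Element totals:
  C: 5
  H: 11
  N: 1
  O: 4

5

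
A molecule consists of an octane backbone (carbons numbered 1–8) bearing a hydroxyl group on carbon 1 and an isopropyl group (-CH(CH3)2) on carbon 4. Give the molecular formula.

C11H24O

Atom tally by fragment:
  HOCH2 → C:1 H:3 O:1
  CH2 → C:1 H:2
  CH2 → C:1 H:2
  CH(CH(CH3)2) → C:4 H:8
  CH2 → C:1 H:2
  CH2 → C:1 H:2
  CH2 → C:1 H:2
  CH3 → C:1 H:3
Element totals:
  C: 11
  H: 24
  O: 1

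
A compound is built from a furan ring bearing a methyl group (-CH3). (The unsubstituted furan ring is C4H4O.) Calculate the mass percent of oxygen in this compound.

19.49%

Atom tally by fragment:
  furan ring core → C:4 H:4 O:1
  (− 1 ring H displaced by substituents)
  + CH3 → C:1 H:3
Element totals:
  C: 5
  H: 6
  O: 1
Molecular formula: C5H6O.
Molar mass = 82.102 g/mol.
Mass from O: 1 × 15.999 = 15.999 g/mol.
%O = 15.999 / 82.102 × 100 = 19.49%.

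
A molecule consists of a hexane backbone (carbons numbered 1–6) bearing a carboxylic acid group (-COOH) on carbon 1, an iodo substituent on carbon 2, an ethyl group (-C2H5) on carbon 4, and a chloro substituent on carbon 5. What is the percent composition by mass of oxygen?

Atom tally by fragment:
  HOOCCH2 → C:2 H:3 O:2
  CH(I) → C:1 H:1 I:1
  CH2 → C:1 H:2
  CH(C2H5) → C:3 H:6
  CH(Cl) → C:1 H:1 Cl:1
  CH3 → C:1 H:3
Element totals:
  C: 9
  H: 16
  Cl: 1
  I: 1
  O: 2
Molecular formula: C9H16ClIO2.
Molar mass = 318.579 g/mol.
Mass from O: 2 × 15.999 = 31.998 g/mol.
%O = 31.998 / 318.579 × 100 = 10.04%.

10.04%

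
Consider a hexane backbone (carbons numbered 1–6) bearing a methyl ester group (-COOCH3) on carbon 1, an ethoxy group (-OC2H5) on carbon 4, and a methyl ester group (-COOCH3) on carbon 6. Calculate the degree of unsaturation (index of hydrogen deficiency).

Atom tally by fragment:
  CH3OOCCH2 → C:3 H:5 O:2
  CH2 → C:1 H:2
  CH2 → C:1 H:2
  CH(OC2H5) → C:3 H:6 O:1
  CH2 → C:1 H:2
  CH2COOCH3 → C:3 H:5 O:2
Element totals:
  C: 12
  H: 22
  O: 5
Molecular formula: C12H22O5.
DoU = (2C + 2 + N − H − X) / 2 = (2·12 + 2 + 0 − 22 − 0) / 2 = 2.

2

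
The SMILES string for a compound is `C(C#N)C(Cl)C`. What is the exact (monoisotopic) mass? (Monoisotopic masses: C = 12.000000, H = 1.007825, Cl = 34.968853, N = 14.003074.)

Atom tally by fragment:
  NCCH2 → C:2 H:2 N:1
  CH(Cl) → C:1 H:1 Cl:1
  CH3 → C:1 H:3
Element totals:
  C: 4
  H: 6
  Cl: 1
  N: 1
Molecular formula: C4H6ClN.
  M = 4(12.0) + 6(1.007825) + 34.968853 + 14.003074
    = 48.000000 + 6.046950 + 34.968853 + 14.003074 = 103.018877

103.0189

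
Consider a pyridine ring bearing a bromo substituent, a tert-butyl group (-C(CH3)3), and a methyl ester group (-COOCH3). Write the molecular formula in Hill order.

C11H14BrNO2

Atom tally by fragment:
  pyridine ring core → C:5 H:5 N:1
  (− 3 ring H displaced by substituents)
  + Br → Br:1
  + C(CH3)3 → C:4 H:9
  + COOCH3 → C:2 H:3 O:2
Element totals:
  C: 11
  H: 14
  Br: 1
  N: 1
  O: 2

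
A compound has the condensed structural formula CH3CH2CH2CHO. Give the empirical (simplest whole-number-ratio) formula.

Element totals:
  C: 4
  H: 8
  O: 1
Molecular formula: C4H8O.
gcd of subscripts (4, 8, 1) = 1, so the empirical formula equals the molecular formula.

C4H8O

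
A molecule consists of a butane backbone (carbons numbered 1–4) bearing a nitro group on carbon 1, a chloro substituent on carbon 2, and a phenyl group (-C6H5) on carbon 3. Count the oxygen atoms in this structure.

2

Atom tally by fragment:
  O2NCH2 → C:1 H:2 N:1 O:2
  CH(Cl) → C:1 H:1 Cl:1
  CH(C6H5) → C:7 H:6
  CH3 → C:1 H:3
Element totals:
  C: 10
  H: 12
  Cl: 1
  N: 1
  O: 2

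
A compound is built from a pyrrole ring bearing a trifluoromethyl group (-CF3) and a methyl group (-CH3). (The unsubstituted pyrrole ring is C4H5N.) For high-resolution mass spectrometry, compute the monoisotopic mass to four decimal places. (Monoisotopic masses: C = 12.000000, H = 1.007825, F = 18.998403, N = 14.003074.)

Atom tally by fragment:
  pyrrole ring core → C:4 H:5 N:1
  (− 2 ring H displaced by substituents)
  + CF3 → C:1 F:3
  + CH3 → C:1 H:3
Element totals:
  C: 6
  H: 6
  F: 3
  N: 1
Molecular formula: C6H6F3N.
  M = 6(12.0) + 6(1.007825) + 3(18.998403) + 14.003074
    = 72.000000 + 6.046950 + 56.995209 + 14.003074 = 149.045233

149.0452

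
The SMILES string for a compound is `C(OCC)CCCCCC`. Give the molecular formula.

C9H20O

Atom tally by fragment:
  C2H5OCH2 → C:3 H:7 O:1
  CH2 → C:1 H:2
  CH2 → C:1 H:2
  CH2 → C:1 H:2
  CH2 → C:1 H:2
  CH2 → C:1 H:2
  CH3 → C:1 H:3
Element totals:
  C: 9
  H: 20
  O: 1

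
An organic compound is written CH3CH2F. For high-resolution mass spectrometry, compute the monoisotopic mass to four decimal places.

48.0375

Atom tally by fragment:
  CH3 → C:1 H:3
  CH2F → C:1 H:2 F:1
Element totals:
  C: 2
  H: 5
  F: 1
Molecular formula: C2H5F.
  M = 2(12.0) + 5(1.007825) + 18.998403
    = 24.000000 + 5.039125 + 18.998403 = 48.037528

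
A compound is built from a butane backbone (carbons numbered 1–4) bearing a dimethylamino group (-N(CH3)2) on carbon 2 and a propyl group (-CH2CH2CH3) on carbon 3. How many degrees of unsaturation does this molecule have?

0

Atom tally by fragment:
  CH3 → C:1 H:3
  CH(N(CH3)2) → C:3 H:7 N:1
  CH(CH2CH2CH3) → C:4 H:8
  CH3 → C:1 H:3
Element totals:
  C: 9
  H: 21
  N: 1
Molecular formula: C9H21N.
DoU = (2C + 2 + N − H − X) / 2 = (2·9 + 2 + 1 − 21 − 0) / 2 = 0.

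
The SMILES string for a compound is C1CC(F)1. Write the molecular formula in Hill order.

C3H5F

Atom tally by fragment:
  cyclopropane ring core → C:3 H:6
  (− 1 ring H displaced by substituents)
  + F → F:1
Element totals:
  C: 3
  H: 5
  F: 1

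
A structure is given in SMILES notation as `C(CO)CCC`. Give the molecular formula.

C5H12O

Atom tally by fragment:
  HOCH2CH2 → C:2 H:5 O:1
  CH2 → C:1 H:2
  CH2 → C:1 H:2
  CH3 → C:1 H:3
Element totals:
  C: 5
  H: 12
  O: 1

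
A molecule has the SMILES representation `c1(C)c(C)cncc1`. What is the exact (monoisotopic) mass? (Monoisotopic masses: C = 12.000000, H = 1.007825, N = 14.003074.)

107.0735

Atom tally by fragment:
  pyridine ring core → C:5 H:5 N:1
  (− 2 ring H displaced by substituents)
  + CH3 → C:1 H:3
  + CH3 → C:1 H:3
Element totals:
  C: 7
  H: 9
  N: 1
Molecular formula: C7H9N.
  M = 7(12.0) + 9(1.007825) + 14.003074
    = 84.000000 + 9.070425 + 14.003074 = 107.073499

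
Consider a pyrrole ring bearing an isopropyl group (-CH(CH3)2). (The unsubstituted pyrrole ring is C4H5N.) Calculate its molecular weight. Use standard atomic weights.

109.17 g/mol

Atom tally by fragment:
  pyrrole ring core → C:4 H:5 N:1
  (− 1 ring H displaced by substituents)
  + CH(CH3)2 → C:3 H:7
Element totals:
  C: 7
  H: 11
  N: 1
Molecular formula: C7H11N.
  M = 7(12.011) + 11(1.008) + 14.007
    = 84.077 + 11.088 + 14.007 = 109.172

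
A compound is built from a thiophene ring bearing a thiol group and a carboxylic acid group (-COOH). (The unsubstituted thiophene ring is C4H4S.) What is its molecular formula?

Atom tally by fragment:
  thiophene ring core → C:4 H:4 S:1
  (− 2 ring H displaced by substituents)
  + SH → S:1 H:1
  + COOH → C:1 H:1 O:2
Element totals:
  C: 5
  H: 4
  O: 2
  S: 2

C5H4O2S2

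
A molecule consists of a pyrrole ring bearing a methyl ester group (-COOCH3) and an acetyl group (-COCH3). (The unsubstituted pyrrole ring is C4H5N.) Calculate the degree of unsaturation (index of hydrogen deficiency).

5

Atom tally by fragment:
  pyrrole ring core → C:4 H:5 N:1
  (− 2 ring H displaced by substituents)
  + COOCH3 → C:2 H:3 O:2
  + COCH3 → C:2 H:3 O:1
Element totals:
  C: 8
  H: 9
  N: 1
  O: 3
Molecular formula: C8H9NO3.
DoU = (2C + 2 + N − H − X) / 2 = (2·8 + 2 + 1 − 9 − 0) / 2 = 5.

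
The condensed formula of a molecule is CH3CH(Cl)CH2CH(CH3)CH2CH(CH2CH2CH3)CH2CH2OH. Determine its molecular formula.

Element totals:
  C: 12
  H: 25
  Cl: 1
  O: 1

C12H25ClO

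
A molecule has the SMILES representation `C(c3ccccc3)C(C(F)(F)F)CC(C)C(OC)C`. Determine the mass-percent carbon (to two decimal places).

65.68%

Atom tally by fragment:
  C6H5CH2 → C:7 H:7
  CH(CF3) → C:2 H:1 F:3
  CH2 → C:1 H:2
  CH(CH3) → C:2 H:4
  CH(OCH3) → C:2 H:4 O:1
  CH3 → C:1 H:3
Element totals:
  C: 15
  H: 21
  F: 3
  O: 1
Molecular formula: C15H21F3O.
Molar mass = 274.326 g/mol.
Mass from C: 15 × 12.011 = 180.165 g/mol.
%C = 180.165 / 274.326 × 100 = 65.68%.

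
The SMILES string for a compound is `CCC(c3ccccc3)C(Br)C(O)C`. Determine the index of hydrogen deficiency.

4

Atom tally by fragment:
  CH3 → C:1 H:3
  CH2 → C:1 H:2
  CH(C6H5) → C:7 H:6
  CH(Br) → C:1 H:1 Br:1
  CH(OH) → C:1 H:2 O:1
  CH3 → C:1 H:3
Element totals:
  C: 12
  H: 17
  Br: 1
  O: 1
Molecular formula: C12H17BrO.
DoU = (2C + 2 + N − H − X) / 2 = (2·12 + 2 + 0 − 17 − 1) / 2 = 4.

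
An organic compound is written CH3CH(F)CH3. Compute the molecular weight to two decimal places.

62.09 g/mol

Atom tally by fragment:
  CH3 → C:1 H:3
  CH(F) → C:1 H:1 F:1
  CH3 → C:1 H:3
Element totals:
  C: 3
  H: 7
  F: 1
Molecular formula: C3H7F.
  M = 3(12.011) + 7(1.008) + 18.998
    = 36.033 + 7.056 + 18.998 = 62.087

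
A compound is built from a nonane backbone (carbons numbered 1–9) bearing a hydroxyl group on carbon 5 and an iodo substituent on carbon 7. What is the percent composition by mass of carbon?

40.01%

Atom tally by fragment:
  CH3 → C:1 H:3
  CH2 → C:1 H:2
  CH2 → C:1 H:2
  CH2 → C:1 H:2
  CH(OH) → C:1 H:2 O:1
  CH2 → C:1 H:2
  CH(I) → C:1 H:1 I:1
  CH2 → C:1 H:2
  CH3 → C:1 H:3
Element totals:
  C: 9
  H: 19
  I: 1
  O: 1
Molecular formula: C9H19IO.
Molar mass = 270.154 g/mol.
Mass from C: 9 × 12.011 = 108.099 g/mol.
%C = 108.099 / 270.154 × 100 = 40.01%.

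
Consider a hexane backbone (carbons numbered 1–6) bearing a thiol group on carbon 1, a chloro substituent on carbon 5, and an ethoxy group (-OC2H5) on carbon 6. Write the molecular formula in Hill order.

C8H17ClOS

Atom tally by fragment:
  HSCH2 → C:1 H:3 S:1
  CH2 → C:1 H:2
  CH2 → C:1 H:2
  CH2 → C:1 H:2
  CH(Cl) → C:1 H:1 Cl:1
  CH2OC2H5 → C:3 H:7 O:1
Element totals:
  C: 8
  H: 17
  Cl: 1
  O: 1
  S: 1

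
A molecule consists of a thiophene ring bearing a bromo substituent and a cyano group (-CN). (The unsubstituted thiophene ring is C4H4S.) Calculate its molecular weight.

Atom tally by fragment:
  thiophene ring core → C:4 H:4 S:1
  (− 2 ring H displaced by substituents)
  + Br → Br:1
  + CN → C:1 N:1
Element totals:
  C: 5
  H: 2
  Br: 1
  N: 1
  S: 1
Molecular formula: C5H2BrNS.
  M = 5(12.011) + 2(1.008) + 79.904 + 14.007 + 32.06
    = 60.055 + 2.016 + 79.904 + 14.007 + 32.060 = 188.042

188.04 g/mol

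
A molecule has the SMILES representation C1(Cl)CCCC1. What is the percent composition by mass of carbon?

57.43%

Atom tally by fragment:
  cyclopentane ring core → C:5 H:10
  (− 1 ring H displaced by substituents)
  + Cl → Cl:1
Element totals:
  C: 5
  H: 9
  Cl: 1
Molecular formula: C5H9Cl.
Molar mass = 104.577 g/mol.
Mass from C: 5 × 12.011 = 60.055 g/mol.
%C = 60.055 / 104.577 × 100 = 57.43%.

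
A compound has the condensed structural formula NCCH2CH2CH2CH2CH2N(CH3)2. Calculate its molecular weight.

Atom tally by fragment:
  NCCH2 → C:2 H:2 N:1
  CH2 → C:1 H:2
  CH2 → C:1 H:2
  CH2 → C:1 H:2
  CH2N(CH3)2 → C:3 H:8 N:1
Element totals:
  C: 8
  H: 16
  N: 2
Molecular formula: C8H16N2.
  M = 8(12.011) + 16(1.008) + 2(14.007)
    = 96.088 + 16.128 + 28.014 = 140.230

140.23 g/mol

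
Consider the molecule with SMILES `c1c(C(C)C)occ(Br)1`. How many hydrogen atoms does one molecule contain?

9

Atom tally by fragment:
  furan ring core → C:4 H:4 O:1
  (− 2 ring H displaced by substituents)
  + CH(CH3)2 → C:3 H:7
  + Br → Br:1
Element totals:
  C: 7
  H: 9
  Br: 1
  O: 1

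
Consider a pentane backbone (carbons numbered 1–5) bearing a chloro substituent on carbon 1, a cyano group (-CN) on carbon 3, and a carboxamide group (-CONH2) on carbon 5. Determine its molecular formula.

Atom tally by fragment:
  ClCH2 → C:1 H:2 Cl:1
  CH2 → C:1 H:2
  CH(CN) → C:2 H:1 N:1
  CH2 → C:1 H:2
  CH2CONH2 → C:2 H:4 O:1 N:1
Element totals:
  C: 7
  H: 11
  Cl: 1
  N: 2
  O: 1

C7H11ClN2O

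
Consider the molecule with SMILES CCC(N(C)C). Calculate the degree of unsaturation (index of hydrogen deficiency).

0

Atom tally by fragment:
  CH3 → C:1 H:3
  CH2 → C:1 H:2
  CH2N(CH3)2 → C:3 H:8 N:1
Element totals:
  C: 5
  H: 13
  N: 1
Molecular formula: C5H13N.
DoU = (2C + 2 + N − H − X) / 2 = (2·5 + 2 + 1 − 13 − 0) / 2 = 0.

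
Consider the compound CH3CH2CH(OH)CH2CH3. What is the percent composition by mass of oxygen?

18.15%

Element totals:
  C: 5
  H: 12
  O: 1
Molecular formula: C5H12O.
Molar mass = 88.150 g/mol.
Mass from O: 1 × 15.999 = 15.999 g/mol.
%O = 15.999 / 88.150 × 100 = 18.15%.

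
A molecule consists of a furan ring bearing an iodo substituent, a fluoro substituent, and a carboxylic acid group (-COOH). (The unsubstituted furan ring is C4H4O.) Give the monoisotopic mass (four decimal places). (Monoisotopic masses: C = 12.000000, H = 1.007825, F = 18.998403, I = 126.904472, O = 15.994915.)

Atom tally by fragment:
  furan ring core → C:4 H:4 O:1
  (− 3 ring H displaced by substituents)
  + I → I:1
  + F → F:1
  + COOH → C:1 H:1 O:2
Element totals:
  C: 5
  H: 2
  F: 1
  I: 1
  O: 3
Molecular formula: C5H2FIO3.
  M = 5(12.0) + 2(1.007825) + 18.998403 + 126.904472 + 3(15.994915)
    = 60.000000 + 2.015650 + 18.998403 + 126.904472 + 47.984745 = 255.903270

255.9033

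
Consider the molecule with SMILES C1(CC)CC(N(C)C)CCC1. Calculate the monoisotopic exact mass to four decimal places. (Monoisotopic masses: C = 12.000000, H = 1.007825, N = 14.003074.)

155.1674

Atom tally by fragment:
  cyclohexane ring core → C:6 H:12
  (− 2 ring H displaced by substituents)
  + C2H5 → C:2 H:5
  + N(CH3)2 → N:1 C:2 H:6
Element totals:
  C: 10
  H: 21
  N: 1
Molecular formula: C10H21N.
  M = 10(12.0) + 21(1.007825) + 14.003074
    = 120.000000 + 21.164325 + 14.003074 = 155.167399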